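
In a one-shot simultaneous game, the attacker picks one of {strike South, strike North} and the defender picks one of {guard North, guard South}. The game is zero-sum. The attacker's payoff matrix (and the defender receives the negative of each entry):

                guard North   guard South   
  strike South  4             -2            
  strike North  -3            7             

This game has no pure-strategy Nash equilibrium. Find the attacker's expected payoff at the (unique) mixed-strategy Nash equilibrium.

11/8

The defender's mix must leave the attacker indifferent between strike South and strike North.
  the attacker's payoff to strike South: q·4 + (1−q)·(-2) = 6q - 2
  the attacker's payoff to strike North: q·(-3) + (1−q)·7 = -10q + 7
  6q - 2 = -10q + 7  ⇒  16q = 9  ⇒  q = 9/16.
At equilibrium the attacker is indifferent across rows, so the attacker's payoff equals the payoff from strike South: (9/16)·4 + (7/16)·(-2) = 11/8.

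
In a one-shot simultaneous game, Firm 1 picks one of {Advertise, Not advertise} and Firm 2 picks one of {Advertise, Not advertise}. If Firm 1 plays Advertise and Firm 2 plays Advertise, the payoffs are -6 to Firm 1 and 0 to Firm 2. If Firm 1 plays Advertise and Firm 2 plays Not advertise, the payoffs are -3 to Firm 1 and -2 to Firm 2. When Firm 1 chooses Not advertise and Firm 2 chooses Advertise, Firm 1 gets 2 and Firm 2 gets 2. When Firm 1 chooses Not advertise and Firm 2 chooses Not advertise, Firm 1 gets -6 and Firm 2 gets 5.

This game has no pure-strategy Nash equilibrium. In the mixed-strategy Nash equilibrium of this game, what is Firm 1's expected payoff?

-42/11

Firm 1's indifference between Advertise and Not advertise determines Firm 2's mixing probability q:
  Firm 1's payoff to Advertise: q·(-6) + (1−q)·(-3) = -3q - 3
  Firm 1's payoff to Not advertise: q·2 + (1−q)·(-6) = 8q - 6
  -3q - 3 = 8q - 6  ⇒  -11q = -3  ⇒  q = 3/11.
At equilibrium Firm 1 is indifferent across rows, so Firm 1's payoff equals the payoff from Advertise: (3/11)·(-6) + (8/11)·(-3) = -42/11.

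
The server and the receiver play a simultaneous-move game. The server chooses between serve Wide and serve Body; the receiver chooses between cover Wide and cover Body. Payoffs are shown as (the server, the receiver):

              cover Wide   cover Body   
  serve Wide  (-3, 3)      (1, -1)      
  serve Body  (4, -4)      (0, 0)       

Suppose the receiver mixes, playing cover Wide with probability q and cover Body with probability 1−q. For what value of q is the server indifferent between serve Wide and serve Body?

q = 1/8

The server's indifference between serve Wide and serve Body determines the receiver's mixing probability q:
  the server's payoff from serve Wide: q·(-3) + (1−q)·1 = -4q + 1
  the server's payoff from serve Body: q·4 + (1−q)·0 = 4q
  -4q + 1 = 4q  ⇒  -8q = -1  ⇒  q = 1/8.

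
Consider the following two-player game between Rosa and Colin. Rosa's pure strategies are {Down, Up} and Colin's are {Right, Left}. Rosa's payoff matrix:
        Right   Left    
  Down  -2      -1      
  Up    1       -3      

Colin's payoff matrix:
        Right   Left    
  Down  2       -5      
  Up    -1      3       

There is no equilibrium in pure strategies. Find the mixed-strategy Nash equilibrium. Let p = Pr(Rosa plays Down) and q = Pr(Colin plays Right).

p = 4/11, q = 2/5

Set Colin's expected payoff from Right equal to that from Left:
  Colin's payoff to Right: p·2 + (1−p)·(-1) = 3p - 1
  Colin's payoff to Left: p·(-5) + (1−p)·3 = -8p + 3
  3p - 1 = -8p + 3  ⇒  11p = 4  ⇒  p = 4/11.
Set Rosa's expected payoff from Down equal to that from Up:
  Rosa's payoff to Down: q·(-2) + (1−q)·(-1) = -q - 1
  Rosa's payoff to Up: q·1 + (1−q)·(-3) = 4q - 3
  -q - 1 = 4q - 3  ⇒  -5q = -2  ⇒  q = 2/5.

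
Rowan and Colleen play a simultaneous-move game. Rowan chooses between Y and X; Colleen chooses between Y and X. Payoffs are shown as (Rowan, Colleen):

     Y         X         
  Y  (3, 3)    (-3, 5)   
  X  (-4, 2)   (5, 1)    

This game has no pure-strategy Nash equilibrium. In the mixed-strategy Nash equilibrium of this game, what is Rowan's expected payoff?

1/5

In a mixed equilibrium Rowan is indifferent between Y and X; this condition fixes q.
  Rowan's payoff from Y: q·3 + (1−q)·(-3) = 6q - 3
  Rowan's payoff from X: q·(-4) + (1−q)·5 = -9q + 5
  6q - 3 = -9q + 5  ⇒  15q = 8  ⇒  q = 8/15.
At equilibrium Rowan is indifferent across rows, so Rowan's payoff equals the payoff from Y: (8/15)·3 + (7/15)·(-3) = 1/5.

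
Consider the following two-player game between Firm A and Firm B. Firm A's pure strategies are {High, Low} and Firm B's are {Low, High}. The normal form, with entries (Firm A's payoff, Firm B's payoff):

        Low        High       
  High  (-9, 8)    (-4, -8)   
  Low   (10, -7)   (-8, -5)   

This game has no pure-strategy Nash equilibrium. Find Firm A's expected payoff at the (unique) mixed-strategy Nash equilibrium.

Firm B's mix must leave Firm A indifferent between High and Low.
  Firm A's payoff from High: q·(-9) + (1−q)·(-4) = -5q - 4
  Firm A's payoff from Low: q·10 + (1−q)·(-8) = 18q - 8
  -5q - 4 = 18q - 8  ⇒  -23q = -4  ⇒  q = 4/23.
At equilibrium Firm A is indifferent across rows, so Firm A's payoff equals the payoff from High: (4/23)·(-9) + (19/23)·(-4) = -112/23.

-112/23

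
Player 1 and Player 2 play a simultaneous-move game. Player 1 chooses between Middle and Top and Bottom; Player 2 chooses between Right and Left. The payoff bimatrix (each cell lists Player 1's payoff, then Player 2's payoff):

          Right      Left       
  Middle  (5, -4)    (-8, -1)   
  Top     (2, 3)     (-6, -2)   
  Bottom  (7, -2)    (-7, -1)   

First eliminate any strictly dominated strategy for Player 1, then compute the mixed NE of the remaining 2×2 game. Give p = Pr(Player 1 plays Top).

Player 1's strategy Middle is strictly dominated by Bottom: 7 > 5 and -7 > -8. Eliminate Middle.
Set Player 2's expected payoff from Right equal to that from Left:
  Player 2's payoff from Right: p·3 + (1−p)·(-2) = 5p - 2
  Player 2's payoff from Left: p·(-2) + (1−p)·(-1) = -p - 1
  5p - 2 = -p - 1  ⇒  6p = 1  ⇒  p = 1/6.

p = 1/6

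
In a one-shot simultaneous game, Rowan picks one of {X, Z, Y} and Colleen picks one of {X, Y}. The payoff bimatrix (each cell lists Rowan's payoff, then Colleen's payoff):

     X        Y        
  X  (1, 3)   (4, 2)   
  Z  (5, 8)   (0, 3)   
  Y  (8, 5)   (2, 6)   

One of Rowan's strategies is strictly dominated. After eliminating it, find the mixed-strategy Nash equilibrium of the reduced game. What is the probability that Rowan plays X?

p = 1/2

Rowan's strategy Z is strictly dominated by Y: 8 > 5 and 2 > 0. Eliminate Z.
Set Colleen's expected payoff from X equal to that from Y:
  Colleen's payoff from X: p·3 + (1−p)·5 = -2p + 5
  Colleen's payoff from Y: p·2 + (1−p)·6 = -4p + 6
  -2p + 5 = -4p + 6  ⇒  2p = 1  ⇒  p = 1/2.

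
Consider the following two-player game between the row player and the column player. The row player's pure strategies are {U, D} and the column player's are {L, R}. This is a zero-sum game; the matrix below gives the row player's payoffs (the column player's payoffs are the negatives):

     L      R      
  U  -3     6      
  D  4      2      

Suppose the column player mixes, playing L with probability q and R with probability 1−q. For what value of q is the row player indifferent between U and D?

Set the row player's expected payoff from U equal to that from D:
  the row player's expected payoff from U: q·(-3) + (1−q)·6 = -9q + 6
  the row player's expected payoff from D: q·4 + (1−q)·2 = 2q + 2
  -9q + 6 = 2q + 2  ⇒  -11q = -4  ⇒  q = 4/11.

q = 4/11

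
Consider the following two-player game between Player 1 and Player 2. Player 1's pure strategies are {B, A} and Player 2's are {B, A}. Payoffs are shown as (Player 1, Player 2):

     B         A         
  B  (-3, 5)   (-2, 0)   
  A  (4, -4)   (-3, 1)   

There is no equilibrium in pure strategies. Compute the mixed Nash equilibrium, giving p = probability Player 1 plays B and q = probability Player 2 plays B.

For Player 2 to be willing to mix, Player 2 must be indifferent between B and A, which pins down Player 1's mix.
  Player 2's payoff to B: p·5 + (1−p)·(-4) = 9p - 4
  Player 2's payoff to A: p·0 + (1−p)·1 = -p + 1
  9p - 4 = -p + 1  ⇒  10p = 5  ⇒  p = 1/2.
In a mixed equilibrium Player 1 is indifferent between B and A; this condition fixes q.
  Player 1's expected payoff from B: q·(-3) + (1−q)·(-2) = -q - 2
  Player 1's expected payoff from A: q·4 + (1−q)·(-3) = 7q - 3
  -q - 2 = 7q - 3  ⇒  -8q = -1  ⇒  q = 1/8.

p = 1/2, q = 1/8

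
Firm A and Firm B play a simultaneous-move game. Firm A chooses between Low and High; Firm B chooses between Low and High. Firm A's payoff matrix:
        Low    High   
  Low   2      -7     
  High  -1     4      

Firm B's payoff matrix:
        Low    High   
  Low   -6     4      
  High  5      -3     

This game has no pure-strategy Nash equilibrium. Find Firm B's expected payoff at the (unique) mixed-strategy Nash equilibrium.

1/9

Firm B's indifference between Low and High determines Firm A's mixing probability p:
  Firm B's payoff from Low: p·(-6) + (1−p)·5 = -11p + 5
  Firm B's payoff from High: p·4 + (1−p)·(-3) = 7p - 3
  -11p + 5 = 7p - 3  ⇒  -18p = -8  ⇒  p = 4/9.
At equilibrium Firm B is indifferent across columns, so Firm B's payoff equals the payoff from Low: (4/9)·(-6) + (5/9)·5 = 1/9.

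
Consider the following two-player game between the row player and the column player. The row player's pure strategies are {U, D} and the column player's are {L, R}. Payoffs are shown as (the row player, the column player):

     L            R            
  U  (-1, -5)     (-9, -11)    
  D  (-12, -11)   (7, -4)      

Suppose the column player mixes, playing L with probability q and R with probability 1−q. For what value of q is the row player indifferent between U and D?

Set the row player's expected payoff from U equal to that from D:
  the row player's expected payoff from U: q·(-1) + (1−q)·(-9) = 8q - 9
  the row player's expected payoff from D: q·(-12) + (1−q)·7 = -19q + 7
  8q - 9 = -19q + 7  ⇒  27q = 16  ⇒  q = 16/27.

q = 16/27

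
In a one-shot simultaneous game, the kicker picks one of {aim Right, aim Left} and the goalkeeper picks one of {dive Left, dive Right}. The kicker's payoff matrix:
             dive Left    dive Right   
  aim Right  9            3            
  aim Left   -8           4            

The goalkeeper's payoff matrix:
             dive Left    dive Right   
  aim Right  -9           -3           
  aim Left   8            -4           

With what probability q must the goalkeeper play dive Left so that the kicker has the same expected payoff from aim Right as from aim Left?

The goalkeeper's mix must leave the kicker indifferent between aim Right and aim Left.
  the kicker's payoff from aim Right: q·9 + (1−q)·3 = 6q + 3
  the kicker's payoff from aim Left: q·(-8) + (1−q)·4 = -12q + 4
  6q + 3 = -12q + 4  ⇒  18q = 1  ⇒  q = 1/18.

q = 1/18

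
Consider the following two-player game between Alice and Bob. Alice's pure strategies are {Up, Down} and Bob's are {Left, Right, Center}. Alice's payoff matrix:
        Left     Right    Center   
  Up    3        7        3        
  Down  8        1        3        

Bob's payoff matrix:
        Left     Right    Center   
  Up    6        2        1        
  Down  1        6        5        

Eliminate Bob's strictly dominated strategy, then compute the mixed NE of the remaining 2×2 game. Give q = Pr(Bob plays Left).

q = 6/11

Bob's strategy Center is strictly dominated by Right: 2 > 1 and 6 > 5. Eliminate Center.
Set Alice's expected payoff from Up equal to that from Down:
  Alice's payoff from Up: q·3 + (1−q)·7 = -4q + 7
  Alice's payoff from Down: q·8 + (1−q)·1 = 7q + 1
  -4q + 7 = 7q + 1  ⇒  -11q = -6  ⇒  q = 6/11.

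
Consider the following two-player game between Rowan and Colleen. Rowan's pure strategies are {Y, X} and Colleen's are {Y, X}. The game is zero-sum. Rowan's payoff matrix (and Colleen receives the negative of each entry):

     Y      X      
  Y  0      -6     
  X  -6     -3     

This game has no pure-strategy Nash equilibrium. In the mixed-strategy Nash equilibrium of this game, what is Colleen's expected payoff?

4

For Colleen to be willing to mix, Colleen must be indifferent between Y and X, which pins down Rowan's mix.
  Colleen's payoff to Y: p·0 + (1−p)·6 = -6p + 6
  Colleen's payoff to X: p·6 + (1−p)·3 = 3p + 3
  -6p + 6 = 3p + 3  ⇒  -9p = -3  ⇒  p = 1/3.
At equilibrium Colleen is indifferent across columns, so Colleen's payoff equals the payoff from Y: (1/3)·0 + (2/3)·6 = 4.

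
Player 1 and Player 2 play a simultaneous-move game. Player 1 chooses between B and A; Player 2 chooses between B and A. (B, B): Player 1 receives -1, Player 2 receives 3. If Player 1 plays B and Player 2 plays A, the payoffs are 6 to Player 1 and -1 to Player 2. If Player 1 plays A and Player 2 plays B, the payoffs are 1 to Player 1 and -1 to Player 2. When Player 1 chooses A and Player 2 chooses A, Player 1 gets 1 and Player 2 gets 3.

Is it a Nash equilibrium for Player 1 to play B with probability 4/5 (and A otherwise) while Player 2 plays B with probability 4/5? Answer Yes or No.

No

Given Player 1's mix p = 4/5, Player 2's payoff from B is 11/5 but from A is -1/5. Player 2 strictly prefers B, so Player 2 would not mix.
So the proposed profile is not a Nash equilibrium.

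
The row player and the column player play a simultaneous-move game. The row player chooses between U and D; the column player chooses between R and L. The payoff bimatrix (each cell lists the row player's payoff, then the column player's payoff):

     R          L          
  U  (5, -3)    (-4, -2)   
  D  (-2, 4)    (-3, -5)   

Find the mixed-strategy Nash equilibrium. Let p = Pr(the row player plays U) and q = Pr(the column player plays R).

p = 9/10, q = 1/8

In a mixed equilibrium the column player is indifferent between R and L; this condition fixes p.
  the column player's expected payoff from R: p·(-3) + (1−p)·4 = -7p + 4
  the column player's expected payoff from L: p·(-2) + (1−p)·(-5) = 3p - 5
  -7p + 4 = 3p - 5  ⇒  -10p = -9  ⇒  p = 9/10.
In a mixed equilibrium the row player is indifferent between U and D; this condition fixes q.
  the row player's expected payoff from U: q·5 + (1−q)·(-4) = 9q - 4
  the row player's expected payoff from D: q·(-2) + (1−q)·(-3) = q - 3
  9q - 4 = q - 3  ⇒  8q = 1  ⇒  q = 1/8.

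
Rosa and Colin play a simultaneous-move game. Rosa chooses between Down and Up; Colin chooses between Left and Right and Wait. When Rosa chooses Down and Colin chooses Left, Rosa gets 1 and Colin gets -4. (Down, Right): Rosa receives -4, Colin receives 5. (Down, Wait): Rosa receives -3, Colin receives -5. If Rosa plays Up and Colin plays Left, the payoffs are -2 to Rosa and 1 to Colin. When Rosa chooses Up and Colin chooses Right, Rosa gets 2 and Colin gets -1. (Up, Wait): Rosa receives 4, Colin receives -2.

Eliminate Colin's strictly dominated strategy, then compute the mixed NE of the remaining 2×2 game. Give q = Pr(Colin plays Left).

Colin's strategy Wait is strictly dominated by Left: -4 > -5 and 1 > -2. Eliminate Wait.
For Rosa to be willing to mix, Rosa must be indifferent between Down and Up, which pins down Colin's mix.
  Rosa's payoff to Down: q·1 + (1−q)·(-4) = 5q - 4
  Rosa's payoff to Up: q·(-2) + (1−q)·2 = -4q + 2
  5q - 4 = -4q + 2  ⇒  9q = 6  ⇒  q = 2/3.

q = 2/3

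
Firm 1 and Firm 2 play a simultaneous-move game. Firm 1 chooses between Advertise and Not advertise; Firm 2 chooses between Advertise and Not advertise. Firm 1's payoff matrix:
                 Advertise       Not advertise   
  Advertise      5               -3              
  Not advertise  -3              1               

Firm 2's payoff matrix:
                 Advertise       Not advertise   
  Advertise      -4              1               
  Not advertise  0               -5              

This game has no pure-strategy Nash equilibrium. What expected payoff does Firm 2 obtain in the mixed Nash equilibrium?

In a mixed equilibrium Firm 2 is indifferent between Advertise and Not advertise; this condition fixes p.
  Firm 2's payoff from Advertise: p·(-4) + (1−p)·0 = -4p
  Firm 2's payoff from Not advertise: p·1 + (1−p)·(-5) = 6p - 5
  -4p = 6p - 5  ⇒  -10p = -5  ⇒  p = 1/2.
At equilibrium Firm 2 is indifferent across columns, so Firm 2's payoff equals the payoff from Advertise: (1/2)·(-4) + (1/2)·0 = -2.

-2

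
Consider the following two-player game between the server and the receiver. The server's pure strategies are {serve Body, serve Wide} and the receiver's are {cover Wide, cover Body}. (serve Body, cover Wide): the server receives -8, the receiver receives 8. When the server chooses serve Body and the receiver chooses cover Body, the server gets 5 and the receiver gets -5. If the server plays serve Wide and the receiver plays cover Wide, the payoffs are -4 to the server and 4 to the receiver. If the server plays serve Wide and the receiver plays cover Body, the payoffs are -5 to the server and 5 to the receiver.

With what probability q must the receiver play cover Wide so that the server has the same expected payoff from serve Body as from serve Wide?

The server's indifference between serve Body and serve Wide determines the receiver's mixing probability q:
  the server's payoff from serve Body: q·(-8) + (1−q)·5 = -13q + 5
  the server's payoff from serve Wide: q·(-4) + (1−q)·(-5) = q - 5
  -13q + 5 = q - 5  ⇒  -14q = -10  ⇒  q = 5/7.

q = 5/7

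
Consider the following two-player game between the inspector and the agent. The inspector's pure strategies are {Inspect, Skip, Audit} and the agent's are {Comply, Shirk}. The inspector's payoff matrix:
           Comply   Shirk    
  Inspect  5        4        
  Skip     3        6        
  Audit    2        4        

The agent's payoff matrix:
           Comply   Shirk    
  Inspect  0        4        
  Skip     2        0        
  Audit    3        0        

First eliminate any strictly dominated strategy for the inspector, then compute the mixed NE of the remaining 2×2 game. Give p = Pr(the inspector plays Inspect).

The inspector's strategy Audit is strictly dominated by Skip: 3 > 2 and 6 > 4. Eliminate Audit.
In a mixed equilibrium the agent is indifferent between Comply and Shirk; this condition fixes p.
  the agent's expected payoff from Comply: p·0 + (1−p)·2 = -2p + 2
  the agent's expected payoff from Shirk: p·4 + (1−p)·0 = 4p
  -2p + 2 = 4p  ⇒  -6p = -2  ⇒  p = 1/3.

p = 1/3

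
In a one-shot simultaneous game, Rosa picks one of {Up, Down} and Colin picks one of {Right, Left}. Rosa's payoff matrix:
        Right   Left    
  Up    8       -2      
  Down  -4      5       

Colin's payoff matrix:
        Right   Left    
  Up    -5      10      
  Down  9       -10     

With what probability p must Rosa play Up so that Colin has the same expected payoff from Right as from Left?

p = 19/34

Set Colin's expected payoff from Right equal to that from Left:
  Colin's expected payoff from Right: p·(-5) + (1−p)·9 = -14p + 9
  Colin's expected payoff from Left: p·10 + (1−p)·(-10) = 20p - 10
  -14p + 9 = 20p - 10  ⇒  -34p = -19  ⇒  p = 19/34.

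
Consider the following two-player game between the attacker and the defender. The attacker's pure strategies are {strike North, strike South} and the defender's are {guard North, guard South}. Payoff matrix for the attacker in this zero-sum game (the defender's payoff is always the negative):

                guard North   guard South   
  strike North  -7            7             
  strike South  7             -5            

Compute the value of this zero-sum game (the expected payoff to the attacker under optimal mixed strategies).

v = 7/13

In a mixed equilibrium the attacker is indifferent between strike North and strike South; this condition fixes q.
  the attacker's expected payoff from strike North: q·(-7) + (1−q)·7 = -14q + 7
  the attacker's expected payoff from strike South: q·7 + (1−q)·(-5) = 12q - 5
  -14q + 7 = 12q - 5  ⇒  -26q = -12  ⇒  q = 6/13.
The value is the attacker's expected payoff against this mix (using strike North): (6/13)·(-7) + (7/13)·7 = 7/13.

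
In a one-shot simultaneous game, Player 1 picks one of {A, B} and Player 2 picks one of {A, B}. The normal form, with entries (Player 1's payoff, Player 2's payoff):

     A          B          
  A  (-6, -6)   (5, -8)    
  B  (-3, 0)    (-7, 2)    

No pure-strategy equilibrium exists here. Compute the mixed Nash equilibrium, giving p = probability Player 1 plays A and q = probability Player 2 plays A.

p = 1/2, q = 4/5

For Player 2 to be willing to mix, Player 2 must be indifferent between A and B, which pins down Player 1's mix.
  Player 2's payoff from A: p·(-6) + (1−p)·0 = -6p
  Player 2's payoff from B: p·(-8) + (1−p)·2 = -10p + 2
  -6p = -10p + 2  ⇒  4p = 2  ⇒  p = 1/2.
Player 1's indifference between A and B determines Player 2's mixing probability q:
  Player 1's expected payoff from A: q·(-6) + (1−q)·5 = -11q + 5
  Player 1's expected payoff from B: q·(-3) + (1−q)·(-7) = 4q - 7
  -11q + 5 = 4q - 7  ⇒  -15q = -12  ⇒  q = 4/5.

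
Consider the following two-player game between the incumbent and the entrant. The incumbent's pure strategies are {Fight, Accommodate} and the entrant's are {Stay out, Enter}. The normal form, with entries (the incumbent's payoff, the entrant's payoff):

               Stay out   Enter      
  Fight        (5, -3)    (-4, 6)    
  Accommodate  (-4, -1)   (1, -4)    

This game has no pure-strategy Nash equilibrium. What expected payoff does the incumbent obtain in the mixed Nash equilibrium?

The incumbent's indifference between Fight and Accommodate determines the entrant's mixing probability q:
  the incumbent's expected payoff from Fight: q·5 + (1−q)·(-4) = 9q - 4
  the incumbent's expected payoff from Accommodate: q·(-4) + (1−q)·1 = -5q + 1
  9q - 4 = -5q + 1  ⇒  14q = 5  ⇒  q = 5/14.
At equilibrium the incumbent is indifferent across rows, so the incumbent's payoff equals the payoff from Fight: (5/14)·5 + (9/14)·(-4) = -11/14.

-11/14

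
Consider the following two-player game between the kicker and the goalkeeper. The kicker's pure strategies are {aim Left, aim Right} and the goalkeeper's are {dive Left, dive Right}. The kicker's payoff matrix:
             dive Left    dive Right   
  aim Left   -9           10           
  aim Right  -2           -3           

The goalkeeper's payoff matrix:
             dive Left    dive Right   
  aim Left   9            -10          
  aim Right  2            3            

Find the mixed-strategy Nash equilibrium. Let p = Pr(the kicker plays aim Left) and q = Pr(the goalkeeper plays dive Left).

p = 1/20, q = 13/20

Set the goalkeeper's expected payoff from dive Left equal to that from dive Right:
  the goalkeeper's expected payoff from dive Left: p·9 + (1−p)·2 = 7p + 2
  the goalkeeper's expected payoff from dive Right: p·(-10) + (1−p)·3 = -13p + 3
  7p + 2 = -13p + 3  ⇒  20p = 1  ⇒  p = 1/20.
In a mixed equilibrium the kicker is indifferent between aim Left and aim Right; this condition fixes q.
  the kicker's payoff from aim Left: q·(-9) + (1−q)·10 = -19q + 10
  the kicker's payoff from aim Right: q·(-2) + (1−q)·(-3) = q - 3
  -19q + 10 = q - 3  ⇒  -20q = -13  ⇒  q = 13/20.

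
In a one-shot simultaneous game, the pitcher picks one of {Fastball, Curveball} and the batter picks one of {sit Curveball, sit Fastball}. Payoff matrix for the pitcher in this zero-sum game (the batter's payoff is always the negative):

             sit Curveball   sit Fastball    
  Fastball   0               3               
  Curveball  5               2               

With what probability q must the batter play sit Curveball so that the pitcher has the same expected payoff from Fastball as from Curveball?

q = 1/6

The pitcher's indifference between Fastball and Curveball determines the batter's mixing probability q:
  the pitcher's payoff from Fastball: q·0 + (1−q)·3 = -3q + 3
  the pitcher's payoff from Curveball: q·5 + (1−q)·2 = 3q + 2
  -3q + 3 = 3q + 2  ⇒  -6q = -1  ⇒  q = 1/6.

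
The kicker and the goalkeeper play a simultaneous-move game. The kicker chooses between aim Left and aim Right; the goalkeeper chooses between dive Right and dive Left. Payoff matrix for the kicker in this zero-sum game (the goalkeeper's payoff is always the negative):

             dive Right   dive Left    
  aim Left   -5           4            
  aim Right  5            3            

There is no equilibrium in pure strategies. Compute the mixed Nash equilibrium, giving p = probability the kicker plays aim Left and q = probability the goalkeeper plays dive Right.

p = 2/11, q = 1/11

The kicker's mix must leave the goalkeeper indifferent between dive Right and dive Left.
  the goalkeeper's expected payoff from dive Right: p·5 + (1−p)·(-5) = 10p - 5
  the goalkeeper's expected payoff from dive Left: p·(-4) + (1−p)·(-3) = -p - 3
  10p - 5 = -p - 3  ⇒  11p = 2  ⇒  p = 2/11.
In a mixed equilibrium the kicker is indifferent between aim Left and aim Right; this condition fixes q.
  the kicker's payoff to aim Left: q·(-5) + (1−q)·4 = -9q + 4
  the kicker's payoff to aim Right: q·5 + (1−q)·3 = 2q + 3
  -9q + 4 = 2q + 3  ⇒  -11q = -1  ⇒  q = 1/11.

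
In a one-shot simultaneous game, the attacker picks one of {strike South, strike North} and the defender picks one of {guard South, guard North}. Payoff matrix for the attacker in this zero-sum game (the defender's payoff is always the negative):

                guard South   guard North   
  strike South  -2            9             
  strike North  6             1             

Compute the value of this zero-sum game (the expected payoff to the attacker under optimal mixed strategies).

v = 7/2

In a mixed equilibrium the attacker is indifferent between strike South and strike North; this condition fixes q.
  the attacker's expected payoff from strike South: q·(-2) + (1−q)·9 = -11q + 9
  the attacker's expected payoff from strike North: q·6 + (1−q)·1 = 5q + 1
  -11q + 9 = 5q + 1  ⇒  -16q = -8  ⇒  q = 1/2.
The value is the attacker's expected payoff against this mix (using strike South): (1/2)·(-2) + (1/2)·9 = 7/2.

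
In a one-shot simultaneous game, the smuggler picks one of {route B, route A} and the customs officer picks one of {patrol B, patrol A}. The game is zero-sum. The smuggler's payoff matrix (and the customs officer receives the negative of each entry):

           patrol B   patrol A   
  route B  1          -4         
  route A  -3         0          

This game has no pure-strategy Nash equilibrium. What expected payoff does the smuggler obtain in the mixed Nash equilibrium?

-3/2

Set the smuggler's expected payoff from route B equal to that from route A:
  the smuggler's expected payoff from route B: q·1 + (1−q)·(-4) = 5q - 4
  the smuggler's expected payoff from route A: q·(-3) + (1−q)·0 = -3q
  5q - 4 = -3q  ⇒  8q = 4  ⇒  q = 1/2.
At equilibrium the smuggler is indifferent across rows, so the smuggler's payoff equals the payoff from route B: (1/2)·1 + (1/2)·(-4) = -3/2.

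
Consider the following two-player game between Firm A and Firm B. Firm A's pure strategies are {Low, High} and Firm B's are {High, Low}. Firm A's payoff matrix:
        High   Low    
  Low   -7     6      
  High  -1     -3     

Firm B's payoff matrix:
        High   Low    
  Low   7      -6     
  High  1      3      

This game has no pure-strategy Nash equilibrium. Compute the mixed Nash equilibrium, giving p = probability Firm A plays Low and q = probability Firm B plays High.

p = 2/15, q = 3/5

Set Firm B's expected payoff from High equal to that from Low:
  Firm B's expected payoff from High: p·7 + (1−p)·1 = 6p + 1
  Firm B's expected payoff from Low: p·(-6) + (1−p)·3 = -9p + 3
  6p + 1 = -9p + 3  ⇒  15p = 2  ⇒  p = 2/15.
For Firm A to be willing to mix, Firm A must be indifferent between Low and High, which pins down Firm B's mix.
  Firm A's expected payoff from Low: q·(-7) + (1−q)·6 = -13q + 6
  Firm A's expected payoff from High: q·(-1) + (1−q)·(-3) = 2q - 3
  -13q + 6 = 2q - 3  ⇒  -15q = -9  ⇒  q = 3/5.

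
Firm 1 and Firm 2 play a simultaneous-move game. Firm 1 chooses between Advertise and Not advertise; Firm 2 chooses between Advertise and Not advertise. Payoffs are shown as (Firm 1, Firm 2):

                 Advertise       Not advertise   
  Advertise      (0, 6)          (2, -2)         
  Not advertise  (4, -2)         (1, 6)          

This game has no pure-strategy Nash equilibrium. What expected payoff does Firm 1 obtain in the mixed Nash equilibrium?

In a mixed equilibrium Firm 1 is indifferent between Advertise and Not advertise; this condition fixes q.
  Firm 1's expected payoff from Advertise: q·0 + (1−q)·2 = -2q + 2
  Firm 1's expected payoff from Not advertise: q·4 + (1−q)·1 = 3q + 1
  -2q + 2 = 3q + 1  ⇒  -5q = -1  ⇒  q = 1/5.
At equilibrium Firm 1 is indifferent across rows, so Firm 1's payoff equals the payoff from Advertise: (1/5)·0 + (4/5)·2 = 8/5.

8/5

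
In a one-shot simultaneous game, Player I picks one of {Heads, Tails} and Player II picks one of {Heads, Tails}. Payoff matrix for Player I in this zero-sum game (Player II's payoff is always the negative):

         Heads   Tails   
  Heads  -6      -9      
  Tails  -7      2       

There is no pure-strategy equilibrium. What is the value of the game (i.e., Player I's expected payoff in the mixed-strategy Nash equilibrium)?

v = -25/4

Player II's mix must leave Player I indifferent between Heads and Tails.
  Player I's payoff to Heads: q·(-6) + (1−q)·(-9) = 3q - 9
  Player I's payoff to Tails: q·(-7) + (1−q)·2 = -9q + 2
  3q - 9 = -9q + 2  ⇒  12q = 11  ⇒  q = 11/12.
The value is Player I's expected payoff against this mix (using Heads): (11/12)·(-6) + (1/12)·(-9) = -25/4.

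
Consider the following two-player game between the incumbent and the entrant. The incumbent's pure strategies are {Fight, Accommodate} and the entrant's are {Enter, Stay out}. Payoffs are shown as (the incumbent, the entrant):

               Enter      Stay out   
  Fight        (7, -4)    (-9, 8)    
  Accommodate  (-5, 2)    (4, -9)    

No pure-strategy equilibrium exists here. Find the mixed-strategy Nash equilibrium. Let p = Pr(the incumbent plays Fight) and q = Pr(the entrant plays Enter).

For the entrant to be willing to mix, the entrant must be indifferent between Enter and Stay out, which pins down the incumbent's mix.
  the entrant's payoff from Enter: p·(-4) + (1−p)·2 = -6p + 2
  the entrant's payoff from Stay out: p·8 + (1−p)·(-9) = 17p - 9
  -6p + 2 = 17p - 9  ⇒  -23p = -11  ⇒  p = 11/23.
For the incumbent to be willing to mix, the incumbent must be indifferent between Fight and Accommodate, which pins down the entrant's mix.
  the incumbent's payoff from Fight: q·7 + (1−q)·(-9) = 16q - 9
  the incumbent's payoff from Accommodate: q·(-5) + (1−q)·4 = -9q + 4
  16q - 9 = -9q + 4  ⇒  25q = 13  ⇒  q = 13/25.

p = 11/23, q = 13/25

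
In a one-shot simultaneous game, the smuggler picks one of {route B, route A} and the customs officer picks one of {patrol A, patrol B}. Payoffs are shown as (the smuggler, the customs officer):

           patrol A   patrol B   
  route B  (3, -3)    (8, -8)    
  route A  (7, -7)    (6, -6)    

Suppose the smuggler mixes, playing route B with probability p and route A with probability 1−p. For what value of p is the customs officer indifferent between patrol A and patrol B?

p = 1/6

The smuggler's mix must leave the customs officer indifferent between patrol A and patrol B.
  the customs officer's payoff from patrol A: p·(-3) + (1−p)·(-7) = 4p - 7
  the customs officer's payoff from patrol B: p·(-8) + (1−p)·(-6) = -2p - 6
  4p - 7 = -2p - 6  ⇒  6p = 1  ⇒  p = 1/6.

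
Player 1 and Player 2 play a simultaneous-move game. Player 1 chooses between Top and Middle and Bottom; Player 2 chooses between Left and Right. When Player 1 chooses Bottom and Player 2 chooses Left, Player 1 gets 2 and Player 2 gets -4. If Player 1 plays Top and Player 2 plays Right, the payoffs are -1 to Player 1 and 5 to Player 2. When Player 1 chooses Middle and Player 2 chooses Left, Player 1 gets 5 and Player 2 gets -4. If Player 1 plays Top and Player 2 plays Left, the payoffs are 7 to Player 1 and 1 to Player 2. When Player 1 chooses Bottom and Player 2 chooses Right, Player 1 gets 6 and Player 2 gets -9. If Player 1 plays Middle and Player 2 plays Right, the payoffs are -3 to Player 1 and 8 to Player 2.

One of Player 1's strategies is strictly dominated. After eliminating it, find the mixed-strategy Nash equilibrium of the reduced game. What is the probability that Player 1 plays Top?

p = 5/9

Player 1's strategy Middle is strictly dominated by Top: 7 > 5 and -1 > -3. Eliminate Middle.
In a mixed equilibrium Player 2 is indifferent between Left and Right; this condition fixes p.
  Player 2's payoff to Left: p·1 + (1−p)·(-4) = 5p - 4
  Player 2's payoff to Right: p·5 + (1−p)·(-9) = 14p - 9
  5p - 4 = 14p - 9  ⇒  -9p = -5  ⇒  p = 5/9.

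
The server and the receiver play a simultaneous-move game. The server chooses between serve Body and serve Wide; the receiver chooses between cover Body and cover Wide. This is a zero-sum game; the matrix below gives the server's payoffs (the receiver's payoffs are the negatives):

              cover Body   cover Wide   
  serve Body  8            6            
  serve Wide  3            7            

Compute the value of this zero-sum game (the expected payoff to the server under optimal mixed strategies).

For the server to be willing to mix, the server must be indifferent between serve Body and serve Wide, which pins down the receiver's mix.
  the server's payoff to serve Body: q·8 + (1−q)·6 = 2q + 6
  the server's payoff to serve Wide: q·3 + (1−q)·7 = -4q + 7
  2q + 6 = -4q + 7  ⇒  6q = 1  ⇒  q = 1/6.
The value is the server's expected payoff against this mix (using serve Body): (1/6)·8 + (5/6)·6 = 19/3.

v = 19/3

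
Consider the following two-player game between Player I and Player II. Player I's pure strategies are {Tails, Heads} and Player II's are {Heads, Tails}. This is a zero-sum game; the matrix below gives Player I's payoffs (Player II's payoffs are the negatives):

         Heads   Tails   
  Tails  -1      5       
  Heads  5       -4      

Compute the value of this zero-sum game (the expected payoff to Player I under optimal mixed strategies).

Set Player I's expected payoff from Tails equal to that from Heads:
  Player I's payoff from Tails: q·(-1) + (1−q)·5 = -6q + 5
  Player I's payoff from Heads: q·5 + (1−q)·(-4) = 9q - 4
  -6q + 5 = 9q - 4  ⇒  -15q = -9  ⇒  q = 3/5.
The value is Player I's expected payoff against this mix (using Tails): (3/5)·(-1) + (2/5)·5 = 7/5.

v = 7/5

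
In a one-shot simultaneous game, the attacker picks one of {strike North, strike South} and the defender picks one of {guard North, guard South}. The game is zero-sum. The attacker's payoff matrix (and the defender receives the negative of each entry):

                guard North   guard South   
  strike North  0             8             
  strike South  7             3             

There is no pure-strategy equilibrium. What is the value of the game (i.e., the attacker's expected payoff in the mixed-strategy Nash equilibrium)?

v = 14/3

In a mixed equilibrium the attacker is indifferent between strike North and strike South; this condition fixes q.
  the attacker's payoff from strike North: q·0 + (1−q)·8 = -8q + 8
  the attacker's payoff from strike South: q·7 + (1−q)·3 = 4q + 3
  -8q + 8 = 4q + 3  ⇒  -12q = -5  ⇒  q = 5/12.
The value is the attacker's expected payoff against this mix (using strike North): (5/12)·0 + (7/12)·8 = 14/3.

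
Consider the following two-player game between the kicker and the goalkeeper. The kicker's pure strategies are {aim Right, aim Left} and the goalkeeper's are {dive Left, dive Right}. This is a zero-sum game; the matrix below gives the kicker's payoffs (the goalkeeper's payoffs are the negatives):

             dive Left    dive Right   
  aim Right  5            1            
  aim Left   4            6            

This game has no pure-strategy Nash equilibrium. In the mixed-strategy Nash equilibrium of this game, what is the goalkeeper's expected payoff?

The goalkeeper's indifference between dive Left and dive Right determines the kicker's mixing probability p:
  the goalkeeper's expected payoff from dive Left: p·(-5) + (1−p)·(-4) = -p - 4
  the goalkeeper's expected payoff from dive Right: p·(-1) + (1−p)·(-6) = 5p - 6
  -p - 4 = 5p - 6  ⇒  -6p = -2  ⇒  p = 1/3.
At equilibrium the goalkeeper is indifferent across columns, so the goalkeeper's payoff equals the payoff from dive Left: (1/3)·(-5) + (2/3)·(-4) = -13/3.

-13/3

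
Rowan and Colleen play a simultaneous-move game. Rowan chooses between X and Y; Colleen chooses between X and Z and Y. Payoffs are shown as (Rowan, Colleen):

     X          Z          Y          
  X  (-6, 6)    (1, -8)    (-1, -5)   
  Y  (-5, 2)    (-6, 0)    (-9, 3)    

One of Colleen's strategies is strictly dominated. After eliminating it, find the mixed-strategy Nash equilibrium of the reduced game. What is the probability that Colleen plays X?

Colleen's strategy Z is strictly dominated by Y: -5 > -8 and 3 > 0. Eliminate Z.
Set Rowan's expected payoff from X equal to that from Y:
  Rowan's payoff to X: q·(-6) + (1−q)·(-1) = -5q - 1
  Rowan's payoff to Y: q·(-5) + (1−q)·(-9) = 4q - 9
  -5q - 1 = 4q - 9  ⇒  -9q = -8  ⇒  q = 8/9.

q = 8/9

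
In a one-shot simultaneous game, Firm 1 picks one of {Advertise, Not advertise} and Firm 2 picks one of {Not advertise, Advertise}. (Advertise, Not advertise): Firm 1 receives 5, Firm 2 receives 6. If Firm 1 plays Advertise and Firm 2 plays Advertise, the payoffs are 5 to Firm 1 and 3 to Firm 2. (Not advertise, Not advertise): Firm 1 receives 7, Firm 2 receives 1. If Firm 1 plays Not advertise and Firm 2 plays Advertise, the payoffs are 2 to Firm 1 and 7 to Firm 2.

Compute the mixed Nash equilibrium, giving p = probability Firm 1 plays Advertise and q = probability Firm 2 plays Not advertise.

In a mixed equilibrium Firm 2 is indifferent between Not advertise and Advertise; this condition fixes p.
  Firm 2's expected payoff from Not advertise: p·6 + (1−p)·1 = 5p + 1
  Firm 2's expected payoff from Advertise: p·3 + (1−p)·7 = -4p + 7
  5p + 1 = -4p + 7  ⇒  9p = 6  ⇒  p = 2/3.
Firm 2's mix must leave Firm 1 indifferent between Advertise and Not advertise.
  Firm 1's payoff to Advertise: q·5 + (1−q)·5 = 5
  Firm 1's payoff to Not advertise: q·7 + (1−q)·2 = 5q + 2
  5 = 5q + 2  ⇒  -5q = -3  ⇒  q = 3/5.

p = 2/3, q = 3/5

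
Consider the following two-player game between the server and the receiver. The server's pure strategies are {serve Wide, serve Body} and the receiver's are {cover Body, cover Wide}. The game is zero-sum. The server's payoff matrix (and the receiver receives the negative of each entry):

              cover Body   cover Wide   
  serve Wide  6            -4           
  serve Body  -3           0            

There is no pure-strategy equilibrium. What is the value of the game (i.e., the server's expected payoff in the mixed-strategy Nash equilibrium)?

The receiver's mix must leave the server indifferent between serve Wide and serve Body.
  the server's payoff to serve Wide: q·6 + (1−q)·(-4) = 10q - 4
  the server's payoff to serve Body: q·(-3) + (1−q)·0 = -3q
  10q - 4 = -3q  ⇒  13q = 4  ⇒  q = 4/13.
The value is the server's expected payoff against this mix (using serve Wide): (4/13)·6 + (9/13)·(-4) = -12/13.

v = -12/13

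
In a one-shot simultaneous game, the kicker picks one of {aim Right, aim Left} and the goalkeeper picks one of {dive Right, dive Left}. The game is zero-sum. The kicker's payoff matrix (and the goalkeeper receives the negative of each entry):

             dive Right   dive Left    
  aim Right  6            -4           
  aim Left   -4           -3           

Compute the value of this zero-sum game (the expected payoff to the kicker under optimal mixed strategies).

v = -34/11

Set the kicker's expected payoff from aim Right equal to that from aim Left:
  the kicker's payoff from aim Right: q·6 + (1−q)·(-4) = 10q - 4
  the kicker's payoff from aim Left: q·(-4) + (1−q)·(-3) = -q - 3
  10q - 4 = -q - 3  ⇒  11q = 1  ⇒  q = 1/11.
The value is the kicker's expected payoff against this mix (using aim Right): (1/11)·6 + (10/11)·(-4) = -34/11.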